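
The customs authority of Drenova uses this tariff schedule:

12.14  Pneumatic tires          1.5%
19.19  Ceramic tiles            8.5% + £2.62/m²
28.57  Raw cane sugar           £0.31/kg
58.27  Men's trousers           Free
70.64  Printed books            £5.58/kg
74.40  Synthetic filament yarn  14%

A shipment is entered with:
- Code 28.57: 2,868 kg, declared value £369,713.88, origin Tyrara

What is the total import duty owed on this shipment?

£889.08

Line 1 (28.57, Tyrara, 2,868 kg, £369,713.88):
Base rate for 28.57 is £0.31/kg.
Duty = 2,868 × £0.31 = £889.08.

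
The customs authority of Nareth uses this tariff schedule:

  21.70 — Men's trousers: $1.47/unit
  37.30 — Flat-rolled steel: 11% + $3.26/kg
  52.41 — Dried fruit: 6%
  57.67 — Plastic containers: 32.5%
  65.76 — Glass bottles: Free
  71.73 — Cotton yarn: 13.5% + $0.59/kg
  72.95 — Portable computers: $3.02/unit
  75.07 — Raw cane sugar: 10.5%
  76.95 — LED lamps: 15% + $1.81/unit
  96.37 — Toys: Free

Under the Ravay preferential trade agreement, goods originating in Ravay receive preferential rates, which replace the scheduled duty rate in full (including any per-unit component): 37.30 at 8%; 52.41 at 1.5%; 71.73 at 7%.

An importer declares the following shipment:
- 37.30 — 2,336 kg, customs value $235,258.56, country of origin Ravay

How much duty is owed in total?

$18,820.68

Line 1 (37.30, Ravay, 2,336 kg, $235,258.56):
Base rate for 37.30 is 11% + $3.26/kg.
Origin Ravay qualifies under the Nareth–Ravay agreement and 37.30 is covered: preferential rate 8% applies instead.
Duty = $235,258.56 × 8% = $18,820.68.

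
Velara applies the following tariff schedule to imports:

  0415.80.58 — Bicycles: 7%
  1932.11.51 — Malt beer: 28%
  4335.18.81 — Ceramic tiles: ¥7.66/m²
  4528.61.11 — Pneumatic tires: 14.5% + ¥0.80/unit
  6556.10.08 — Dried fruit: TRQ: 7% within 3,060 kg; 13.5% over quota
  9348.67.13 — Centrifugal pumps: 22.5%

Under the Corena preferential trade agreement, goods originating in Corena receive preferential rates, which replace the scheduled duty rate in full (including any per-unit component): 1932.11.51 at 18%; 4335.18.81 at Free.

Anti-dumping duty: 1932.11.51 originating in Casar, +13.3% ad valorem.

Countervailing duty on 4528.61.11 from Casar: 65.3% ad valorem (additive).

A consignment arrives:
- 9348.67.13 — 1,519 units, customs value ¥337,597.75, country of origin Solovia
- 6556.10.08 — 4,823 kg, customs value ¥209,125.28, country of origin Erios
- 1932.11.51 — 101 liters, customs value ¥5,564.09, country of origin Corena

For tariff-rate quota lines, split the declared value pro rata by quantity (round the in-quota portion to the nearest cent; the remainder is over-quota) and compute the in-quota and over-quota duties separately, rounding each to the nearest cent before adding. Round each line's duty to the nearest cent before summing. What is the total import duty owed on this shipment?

¥96,568.64

Line 1 (9348.67.13, Solovia, 1,519 units, ¥337,597.75):
Base rate for 9348.67.13 is 22.5%.
Duty = ¥337,597.75 × 22.5% = ¥75,959.49.
Line 2 (6556.10.08, Erios, 4,823 kg, ¥209,125.28):
Code 6556.10.08 is under a tariff-rate quota (threshold 3,060 kg). In-quota: 3,060 kg at 7%; over-quota: 1,763 kg at 13.5%.
Pro-rata value split: in-quota = ¥209,125.28 × 3,060/4,823 = ¥132,681.60; over-quota = ¥209,125.28 − ¥132,681.60 = ¥76,443.68.
In-quota duty = ¥132,681.60 × 7% = ¥9,287.71. Over-quota duty = ¥76,443.68 × 13.5% = ¥10,319.90.
Line duty = ¥9,287.71 + ¥10,319.90 = ¥19,607.61.
Line 3 (1932.11.51, Corena, 101 liters, ¥5,564.09):
Base rate for 1932.11.51 is 28%.
Origin Corena qualifies under the Velara–Corena agreement and 1932.11.51 is covered: preferential rate 18% applies instead.
The additional-duty order on 1932.11.51 targets Casar, not Corena; it does not apply.
Duty = ¥5,564.09 × 18% = ¥1,001.54.
Total = ¥75,959.49 + ¥19,607.61 + ¥1,001.54 = ¥96,568.64.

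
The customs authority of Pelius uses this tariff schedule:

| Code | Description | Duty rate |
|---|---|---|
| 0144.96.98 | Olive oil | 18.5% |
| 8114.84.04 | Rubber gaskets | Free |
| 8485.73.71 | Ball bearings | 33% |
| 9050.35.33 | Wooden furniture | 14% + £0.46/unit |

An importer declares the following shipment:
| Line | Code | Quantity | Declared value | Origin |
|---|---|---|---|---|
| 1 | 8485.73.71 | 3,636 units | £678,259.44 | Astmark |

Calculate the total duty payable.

Line 1 (8485.73.71, Astmark, 3,636 units, £678,259.44):
Base rate for 8485.73.71 is 33%.
Duty = £678,259.44 × 33% = £223,825.62.

£223,825.62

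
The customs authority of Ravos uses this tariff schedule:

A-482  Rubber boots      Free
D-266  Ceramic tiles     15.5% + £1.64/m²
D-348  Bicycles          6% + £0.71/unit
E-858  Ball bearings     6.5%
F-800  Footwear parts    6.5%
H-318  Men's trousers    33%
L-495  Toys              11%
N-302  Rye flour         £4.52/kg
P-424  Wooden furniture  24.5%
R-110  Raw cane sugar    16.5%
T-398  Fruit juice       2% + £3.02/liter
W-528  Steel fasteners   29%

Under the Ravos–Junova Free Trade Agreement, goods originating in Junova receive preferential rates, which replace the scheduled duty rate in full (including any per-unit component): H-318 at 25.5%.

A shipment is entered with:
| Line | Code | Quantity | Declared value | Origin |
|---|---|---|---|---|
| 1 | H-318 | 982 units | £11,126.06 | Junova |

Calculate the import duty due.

Line 1 (H-318, Junova, 982 units, £11,126.06):
Base rate for H-318 is 33%.
Origin Junova qualifies under the Ravos–Junova agreement and H-318 is covered: preferential rate 25.5% applies instead.
Duty = £11,126.06 × 25.5% = £2,837.15.

£2,837.15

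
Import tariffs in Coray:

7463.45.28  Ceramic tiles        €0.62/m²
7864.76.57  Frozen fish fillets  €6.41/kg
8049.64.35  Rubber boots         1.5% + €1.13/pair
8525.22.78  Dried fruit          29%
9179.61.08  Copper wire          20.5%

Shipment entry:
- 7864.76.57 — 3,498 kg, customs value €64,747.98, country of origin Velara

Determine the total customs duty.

Line 1 (7864.76.57, Velara, 3,498 kg, €64,747.98):
Base rate for 7864.76.57 is €6.41/kg.
Duty = 3,498 × €6.41 = €22,422.18.

€22,422.18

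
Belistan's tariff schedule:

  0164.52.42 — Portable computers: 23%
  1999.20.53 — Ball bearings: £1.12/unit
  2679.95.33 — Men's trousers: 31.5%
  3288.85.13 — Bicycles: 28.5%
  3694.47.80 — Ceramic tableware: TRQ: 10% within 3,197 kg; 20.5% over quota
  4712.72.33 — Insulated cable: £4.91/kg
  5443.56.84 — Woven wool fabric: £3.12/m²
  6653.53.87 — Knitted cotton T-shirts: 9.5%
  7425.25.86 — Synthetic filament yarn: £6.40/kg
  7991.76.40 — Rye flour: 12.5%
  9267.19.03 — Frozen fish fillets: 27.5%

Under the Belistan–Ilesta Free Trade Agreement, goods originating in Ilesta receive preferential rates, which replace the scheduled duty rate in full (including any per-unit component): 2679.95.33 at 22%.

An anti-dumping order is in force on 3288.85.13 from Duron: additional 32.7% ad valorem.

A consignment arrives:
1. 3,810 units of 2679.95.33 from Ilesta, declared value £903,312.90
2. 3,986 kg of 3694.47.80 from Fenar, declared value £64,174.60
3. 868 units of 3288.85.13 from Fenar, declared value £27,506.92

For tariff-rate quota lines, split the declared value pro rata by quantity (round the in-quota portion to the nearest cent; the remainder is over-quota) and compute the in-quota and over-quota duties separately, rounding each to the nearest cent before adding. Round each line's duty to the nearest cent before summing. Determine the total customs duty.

Line 1 (2679.95.33, Ilesta, 3,810 units, £903,312.90):
Base rate for 2679.95.33 is 31.5%.
Origin Ilesta qualifies under the Belistan–Ilesta agreement and 2679.95.33 is covered: preferential rate 22% applies instead.
Duty = £903,312.90 × 22% = £198,728.84.
Line 2 (3694.47.80, Fenar, 3,986 kg, £64,174.60):
Code 3694.47.80 is under a tariff-rate quota (threshold 3,197 kg). In-quota: 3,197 kg at 10%; over-quota: 789 kg at 20.5%.
Pro-rata value split: in-quota = £64,174.60 × 3,197/3,986 = £51,471.70; over-quota = £64,174.60 − £51,471.70 = £12,702.90.
In-quota duty = £51,471.70 × 10% = £5,147.17. Over-quota duty = £12,702.90 × 20.5% = £2,604.09.
Line duty = £5,147.17 + £2,604.09 = £7,751.26.
Line 3 (3288.85.13, Fenar, 868 units, £27,506.92):
Base rate for 3288.85.13 is 28.5%.
The additional-duty order on 3288.85.13 targets Duron, not Fenar; it does not apply.
Duty = £27,506.92 × 28.5% = £7,839.47.
Total = £198,728.84 + £7,751.26 + £7,839.47 = £214,319.57.

£214,319.57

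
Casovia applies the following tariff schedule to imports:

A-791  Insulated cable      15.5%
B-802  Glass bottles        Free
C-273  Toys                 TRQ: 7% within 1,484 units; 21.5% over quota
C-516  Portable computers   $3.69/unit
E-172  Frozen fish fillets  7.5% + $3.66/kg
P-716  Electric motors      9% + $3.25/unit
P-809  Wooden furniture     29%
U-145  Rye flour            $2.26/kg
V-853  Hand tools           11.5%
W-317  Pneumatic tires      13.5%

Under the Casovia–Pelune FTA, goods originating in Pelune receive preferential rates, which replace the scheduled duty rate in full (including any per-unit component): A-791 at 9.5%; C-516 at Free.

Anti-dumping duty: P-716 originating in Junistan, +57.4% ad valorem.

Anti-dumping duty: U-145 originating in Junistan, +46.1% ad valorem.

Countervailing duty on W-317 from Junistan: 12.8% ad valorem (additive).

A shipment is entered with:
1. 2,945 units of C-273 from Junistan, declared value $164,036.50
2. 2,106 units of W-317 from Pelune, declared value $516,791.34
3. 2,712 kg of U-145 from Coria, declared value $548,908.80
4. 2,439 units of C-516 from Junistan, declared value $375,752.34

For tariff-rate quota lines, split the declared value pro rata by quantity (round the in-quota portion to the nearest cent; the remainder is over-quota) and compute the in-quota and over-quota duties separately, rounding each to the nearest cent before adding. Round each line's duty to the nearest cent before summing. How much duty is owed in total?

Line 1 (C-273, Junistan, 2,945 units, $164,036.50):
Code C-273 is under a tariff-rate quota (threshold 1,484 units). In-quota: 1,484 units at 7%; over-quota: 1,461 units at 21.5%.
Pro-rata value split: in-quota = $164,036.50 × 1,484/2,945 = $82,658.80; over-quota = $164,036.50 − $82,658.80 = $81,377.70.
In-quota duty = $82,658.80 × 7% = $5,786.12. Over-quota duty = $81,377.70 × 21.5% = $17,496.21.
Line duty = $5,786.12 + $17,496.21 = $23,282.33.
Line 2 (W-317, Pelune, 2,106 units, $516,791.34):
Base rate for W-317 is 13.5%.
Origin Pelune is the FTA partner but W-317 is not on the preference list; base rate stands.
The additional-duty order on W-317 targets Junistan, not Pelune; it does not apply.
Duty = $516,791.34 × 13.5% = $69,766.83.
Line 3 (U-145, Coria, 2,712 kg, $548,908.80):
Base rate for U-145 is $2.26/kg.
The additional-duty order on U-145 targets Junistan, not Coria; it does not apply.
Duty = 2,712 × $2.26 = $6,129.12.
Line 4 (C-516, Junistan, 2,439 units, $375,752.34):
Base rate for C-516 is $3.69/unit.
C-516 has an FTA preferential rate, but origin Junistan is not Pelune; base rate stands.
Duty = 2,439 × $3.69 = $8,999.91.
Total = $23,282.33 + $69,766.83 + $6,129.12 + $8,999.91 = $108,178.19.

$108,178.19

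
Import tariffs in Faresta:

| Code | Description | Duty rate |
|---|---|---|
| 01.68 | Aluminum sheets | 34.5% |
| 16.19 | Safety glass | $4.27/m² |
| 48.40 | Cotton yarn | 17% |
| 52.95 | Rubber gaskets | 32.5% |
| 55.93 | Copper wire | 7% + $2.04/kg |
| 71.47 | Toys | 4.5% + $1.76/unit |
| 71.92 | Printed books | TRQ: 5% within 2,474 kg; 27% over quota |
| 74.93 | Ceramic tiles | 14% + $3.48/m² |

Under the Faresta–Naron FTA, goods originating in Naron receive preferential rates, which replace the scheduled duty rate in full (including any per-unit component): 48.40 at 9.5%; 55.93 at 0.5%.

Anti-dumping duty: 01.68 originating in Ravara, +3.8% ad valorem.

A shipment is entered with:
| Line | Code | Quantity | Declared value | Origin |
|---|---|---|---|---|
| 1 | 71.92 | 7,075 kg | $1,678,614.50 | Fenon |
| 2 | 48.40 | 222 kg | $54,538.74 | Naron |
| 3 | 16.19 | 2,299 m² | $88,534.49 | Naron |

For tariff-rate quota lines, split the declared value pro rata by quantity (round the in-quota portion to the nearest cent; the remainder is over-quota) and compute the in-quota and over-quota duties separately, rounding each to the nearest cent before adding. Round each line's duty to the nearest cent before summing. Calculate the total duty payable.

Line 1 (71.92, Fenon, 7,075 kg, $1,678,614.50):
Code 71.92 is under a tariff-rate quota (threshold 2,474 kg). In-quota: 2,474 kg at 5%; over-quota: 4,601 kg at 27%.
Pro-rata value split: in-quota = $1,678,614.50 × 2,474/7,075 = $586,981.24; over-quota = $1,678,614.50 − $586,981.24 = $1,091,633.26.
In-quota duty = $586,981.24 × 5% = $29,349.06. Over-quota duty = $1,091,633.26 × 27% = $294,740.98.
Line duty = $29,349.06 + $294,740.98 = $324,090.04.
Line 2 (48.40, Naron, 222 kg, $54,538.74):
Base rate for 48.40 is 17%.
Origin Naron qualifies under the Faresta–Naron agreement and 48.40 is covered: preferential rate 9.5% applies instead.
Duty = $54,538.74 × 9.5% = $5,181.18.
Line 3 (16.19, Naron, 2,299 m², $88,534.49):
Base rate for 16.19 is $4.27/m².
Origin Naron is the FTA partner but 16.19 is not on the preference list; base rate stands.
Duty = 2,299 × $4.27 = $9,816.73.
Total = $324,090.04 + $5,181.18 + $9,816.73 = $339,087.95.

$339,087.95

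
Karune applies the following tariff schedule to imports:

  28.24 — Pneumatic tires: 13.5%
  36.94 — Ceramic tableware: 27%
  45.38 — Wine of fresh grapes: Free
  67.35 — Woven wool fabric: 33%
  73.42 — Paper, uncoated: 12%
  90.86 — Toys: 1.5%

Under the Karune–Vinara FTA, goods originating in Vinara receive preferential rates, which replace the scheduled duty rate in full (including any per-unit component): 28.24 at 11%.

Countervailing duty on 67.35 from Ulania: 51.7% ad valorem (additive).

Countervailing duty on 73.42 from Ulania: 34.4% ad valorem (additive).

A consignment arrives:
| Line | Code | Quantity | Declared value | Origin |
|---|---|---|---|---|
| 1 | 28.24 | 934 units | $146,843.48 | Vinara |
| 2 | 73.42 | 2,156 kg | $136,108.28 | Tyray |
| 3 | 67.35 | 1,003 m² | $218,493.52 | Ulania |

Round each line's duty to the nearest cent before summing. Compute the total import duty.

Line 1 (28.24, Vinara, 934 units, $146,843.48):
Base rate for 28.24 is 13.5%.
Origin Vinara qualifies under the Karune–Vinara agreement and 28.24 is covered: preferential rate 11% applies instead.
Duty = $146,843.48 × 11% = $16,152.78.
Line 2 (73.42, Tyray, 2,156 kg, $136,108.28):
Base rate for 73.42 is 12%.
The additional-duty order on 73.42 targets Ulania, not Tyray; it does not apply.
Duty = $136,108.28 × 12% = $16,332.99.
Line 3 (67.35, Ulania, 1,003 m², $218,493.52):
Base rate for 67.35 is 33%.
Additional duty on 67.35 from Ulania: +51.7%. Applied ad valorem rate: 33% + 51.7% = 84.7%.
Duty = $218,493.52 × 84.7% = $185,064.01.
Total = $16,152.78 + $16,332.99 + $185,064.01 = $217,549.78.

$217,549.78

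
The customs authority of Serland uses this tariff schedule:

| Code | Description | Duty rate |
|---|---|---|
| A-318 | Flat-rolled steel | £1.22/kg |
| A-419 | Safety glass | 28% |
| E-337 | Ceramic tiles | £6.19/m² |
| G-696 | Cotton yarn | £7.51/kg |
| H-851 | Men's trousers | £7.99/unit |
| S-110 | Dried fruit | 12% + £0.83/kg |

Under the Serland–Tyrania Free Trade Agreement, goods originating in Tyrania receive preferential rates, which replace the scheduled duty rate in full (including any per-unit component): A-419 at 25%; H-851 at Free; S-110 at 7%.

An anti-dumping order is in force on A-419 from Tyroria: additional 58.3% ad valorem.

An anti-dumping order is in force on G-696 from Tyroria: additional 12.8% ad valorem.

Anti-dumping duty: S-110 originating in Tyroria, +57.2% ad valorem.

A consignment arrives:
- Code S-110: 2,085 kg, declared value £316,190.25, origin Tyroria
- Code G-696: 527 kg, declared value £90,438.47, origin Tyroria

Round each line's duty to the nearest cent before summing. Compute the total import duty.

£236,068.09

Line 1 (S-110, Tyroria, 2,085 kg, £316,190.25):
Base rate for S-110 is 12% + £0.83/kg.
S-110 has an FTA preferential rate, but origin Tyroria is not Tyrania; base rate stands.
Additional duty on S-110 from Tyroria: +57.2%. Applied ad valorem rate: 12% + 57.2% = 69.2%.
Duty = £316,190.25 × 69.2% + 2,085 × £0.83 = £220,534.20.
Line 2 (G-696, Tyroria, 527 kg, £90,438.47):
Base rate for G-696 is £7.51/kg.
Additional duty on G-696 from Tyroria: +12.8% ad valorem. Applied ad valorem rate = 12.8%.
Duty = £90,438.47 × 12.8% + 527 × £7.51 = £15,533.89.
Total = £220,534.20 + £15,533.89 = £236,068.09.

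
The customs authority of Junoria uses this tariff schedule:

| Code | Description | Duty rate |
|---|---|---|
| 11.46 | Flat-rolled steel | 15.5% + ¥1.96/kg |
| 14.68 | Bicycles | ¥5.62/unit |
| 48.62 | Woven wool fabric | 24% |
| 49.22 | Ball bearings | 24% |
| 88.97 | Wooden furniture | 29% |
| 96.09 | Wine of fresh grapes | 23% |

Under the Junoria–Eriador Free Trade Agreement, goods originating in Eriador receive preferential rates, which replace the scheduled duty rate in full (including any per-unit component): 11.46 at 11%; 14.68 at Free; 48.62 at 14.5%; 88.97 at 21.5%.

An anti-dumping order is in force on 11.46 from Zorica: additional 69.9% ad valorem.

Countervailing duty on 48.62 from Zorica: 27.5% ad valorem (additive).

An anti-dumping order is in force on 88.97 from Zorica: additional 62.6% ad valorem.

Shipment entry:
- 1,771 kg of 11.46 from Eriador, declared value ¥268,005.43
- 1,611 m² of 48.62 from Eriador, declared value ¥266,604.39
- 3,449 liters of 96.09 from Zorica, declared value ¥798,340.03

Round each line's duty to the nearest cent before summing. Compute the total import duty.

Line 1 (11.46, Eriador, 1,771 kg, ¥268,005.43):
Base rate for 11.46 is 15.5% + ¥1.96/kg.
Origin Eriador qualifies under the Junoria–Eriador agreement and 11.46 is covered: preferential rate 11% applies instead.
The additional-duty order on 11.46 targets Zorica, not Eriador; it does not apply.
Duty = ¥268,005.43 × 11% = ¥29,480.60.
Line 2 (48.62, Eriador, 1,611 m², ¥266,604.39):
Base rate for 48.62 is 24%.
Origin Eriador qualifies under the Junoria–Eriador agreement and 48.62 is covered: preferential rate 14.5% applies instead.
The additional-duty order on 48.62 targets Zorica, not Eriador; it does not apply.
Duty = ¥266,604.39 × 14.5% = ¥38,657.64.
Line 3 (96.09, Zorica, 3,449 liters, ¥798,340.03):
Base rate for 96.09 is 23%.
Duty = ¥798,340.03 × 23% = ¥183,618.21.
Total = ¥29,480.60 + ¥38,657.64 + ¥183,618.21 = ¥251,756.45.

¥251,756.45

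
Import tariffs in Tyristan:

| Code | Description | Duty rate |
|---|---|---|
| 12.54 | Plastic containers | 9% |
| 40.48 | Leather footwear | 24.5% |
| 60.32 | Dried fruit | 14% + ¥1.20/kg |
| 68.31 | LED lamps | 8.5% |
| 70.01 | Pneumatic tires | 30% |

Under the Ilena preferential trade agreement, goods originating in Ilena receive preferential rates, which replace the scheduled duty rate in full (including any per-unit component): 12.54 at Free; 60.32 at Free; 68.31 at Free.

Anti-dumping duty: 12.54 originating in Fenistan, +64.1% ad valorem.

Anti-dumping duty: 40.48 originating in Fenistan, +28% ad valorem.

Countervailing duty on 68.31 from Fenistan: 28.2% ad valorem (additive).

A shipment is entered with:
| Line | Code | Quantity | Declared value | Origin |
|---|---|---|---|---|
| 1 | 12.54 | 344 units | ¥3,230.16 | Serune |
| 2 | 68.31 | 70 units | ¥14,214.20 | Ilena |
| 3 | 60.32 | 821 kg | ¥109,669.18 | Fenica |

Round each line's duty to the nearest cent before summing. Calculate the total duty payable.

¥16,629.60

Line 1 (12.54, Serune, 344 units, ¥3,230.16):
Base rate for 12.54 is 9%.
12.54 has an FTA preferential rate, but origin Serune is not Ilena; base rate stands.
The additional-duty order on 12.54 targets Fenistan, not Serune; it does not apply.
Duty = ¥3,230.16 × 9% = ¥290.71.
Line 2 (68.31, Ilena, 70 units, ¥14,214.20):
Base rate for 68.31 is 8.5%.
Origin Ilena qualifies under the Tyristan–Ilena agreement and 68.31 is covered: preferential rate Free applies instead.
The additional-duty order on 68.31 targets Fenistan, not Ilena; it does not apply.
Duty = ¥14,214.20 × 0% = ¥0.00.
Line 3 (60.32, Fenica, 821 kg, ¥109,669.18):
Base rate for 60.32 is 14% + ¥1.20/kg.
60.32 has an FTA preferential rate, but origin Fenica is not Ilena; base rate stands.
Duty = ¥109,669.18 × 14% + 821 × ¥1.20 = ¥16,338.89.
Total = ¥290.71 + ¥0.00 + ¥16,338.89 = ¥16,629.60.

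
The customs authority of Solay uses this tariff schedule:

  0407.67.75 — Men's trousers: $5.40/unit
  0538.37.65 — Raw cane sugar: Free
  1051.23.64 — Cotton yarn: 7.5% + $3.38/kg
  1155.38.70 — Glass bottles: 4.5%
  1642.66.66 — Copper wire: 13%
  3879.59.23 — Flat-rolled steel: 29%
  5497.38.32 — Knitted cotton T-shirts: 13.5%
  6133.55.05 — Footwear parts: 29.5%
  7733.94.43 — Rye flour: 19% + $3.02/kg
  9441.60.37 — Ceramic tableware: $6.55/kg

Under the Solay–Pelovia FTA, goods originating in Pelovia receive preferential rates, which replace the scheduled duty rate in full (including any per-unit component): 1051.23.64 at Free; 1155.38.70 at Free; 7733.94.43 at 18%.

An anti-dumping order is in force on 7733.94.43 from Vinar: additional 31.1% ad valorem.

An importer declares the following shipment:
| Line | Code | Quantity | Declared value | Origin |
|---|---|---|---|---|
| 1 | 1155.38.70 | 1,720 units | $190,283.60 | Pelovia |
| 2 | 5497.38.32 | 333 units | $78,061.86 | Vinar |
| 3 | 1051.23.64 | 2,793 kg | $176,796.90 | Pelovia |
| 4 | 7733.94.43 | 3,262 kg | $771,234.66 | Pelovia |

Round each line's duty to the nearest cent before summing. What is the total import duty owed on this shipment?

$149,360.59

Line 1 (1155.38.70, Pelovia, 1,720 units, $190,283.60):
Base rate for 1155.38.70 is 4.5%.
Origin Pelovia qualifies under the Solay–Pelovia agreement and 1155.38.70 is covered: preferential rate Free applies instead.
Duty = $190,283.60 × 0% = $0.00.
Line 2 (5497.38.32, Vinar, 333 units, $78,061.86):
Base rate for 5497.38.32 is 13.5%.
Duty = $78,061.86 × 13.5% = $10,538.35.
Line 3 (1051.23.64, Pelovia, 2,793 kg, $176,796.90):
Base rate for 1051.23.64 is 7.5% + $3.38/kg.
Origin Pelovia qualifies under the Solay–Pelovia agreement and 1051.23.64 is covered: preferential rate Free applies instead.
Duty = $176,796.90 × 0% = $0.00.
Line 4 (7733.94.43, Pelovia, 3,262 kg, $771,234.66):
Base rate for 7733.94.43 is 19% + $3.02/kg.
Origin Pelovia qualifies under the Solay–Pelovia agreement and 7733.94.43 is covered: preferential rate 18% applies instead.
The additional-duty order on 7733.94.43 targets Vinar, not Pelovia; it does not apply.
Duty = $771,234.66 × 18% = $138,822.24.
Total = $0.00 + $10,538.35 + $0.00 + $138,822.24 = $149,360.59.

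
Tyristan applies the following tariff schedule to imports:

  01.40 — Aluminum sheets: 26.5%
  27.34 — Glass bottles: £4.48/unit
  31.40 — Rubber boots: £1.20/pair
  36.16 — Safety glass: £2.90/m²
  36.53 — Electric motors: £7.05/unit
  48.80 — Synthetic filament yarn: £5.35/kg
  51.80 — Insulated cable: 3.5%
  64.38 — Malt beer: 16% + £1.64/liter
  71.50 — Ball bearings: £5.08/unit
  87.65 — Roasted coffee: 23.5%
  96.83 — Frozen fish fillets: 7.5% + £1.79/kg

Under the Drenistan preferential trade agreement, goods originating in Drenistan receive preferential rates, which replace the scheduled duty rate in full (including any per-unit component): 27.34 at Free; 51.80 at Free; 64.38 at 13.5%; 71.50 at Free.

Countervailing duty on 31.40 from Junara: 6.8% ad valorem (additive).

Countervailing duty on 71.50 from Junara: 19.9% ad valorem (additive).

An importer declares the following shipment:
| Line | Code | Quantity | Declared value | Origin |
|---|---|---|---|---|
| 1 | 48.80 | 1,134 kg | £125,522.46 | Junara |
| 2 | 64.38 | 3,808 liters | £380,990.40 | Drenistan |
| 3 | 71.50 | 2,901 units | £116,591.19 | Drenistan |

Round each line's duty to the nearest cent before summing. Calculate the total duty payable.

£57,500.60

Line 1 (48.80, Junara, 1,134 kg, £125,522.46):
Base rate for 48.80 is £5.35/kg.
Duty = 1,134 × £5.35 = £6,066.90.
Line 2 (64.38, Drenistan, 3,808 liters, £380,990.40):
Base rate for 64.38 is 16% + £1.64/liter.
Origin Drenistan qualifies under the Tyristan–Drenistan agreement and 64.38 is covered: preferential rate 13.5% applies instead.
Duty = £380,990.40 × 13.5% = £51,433.70.
Line 3 (71.50, Drenistan, 2,901 units, £116,591.19):
Base rate for 71.50 is £5.08/unit.
Origin Drenistan qualifies under the Tyristan–Drenistan agreement and 71.50 is covered: preferential rate Free applies instead.
The additional-duty order on 71.50 targets Junara, not Drenistan; it does not apply.
Duty = £116,591.19 × 0% = £0.00.
Total = £6,066.90 + £51,433.70 + £0.00 = £57,500.60.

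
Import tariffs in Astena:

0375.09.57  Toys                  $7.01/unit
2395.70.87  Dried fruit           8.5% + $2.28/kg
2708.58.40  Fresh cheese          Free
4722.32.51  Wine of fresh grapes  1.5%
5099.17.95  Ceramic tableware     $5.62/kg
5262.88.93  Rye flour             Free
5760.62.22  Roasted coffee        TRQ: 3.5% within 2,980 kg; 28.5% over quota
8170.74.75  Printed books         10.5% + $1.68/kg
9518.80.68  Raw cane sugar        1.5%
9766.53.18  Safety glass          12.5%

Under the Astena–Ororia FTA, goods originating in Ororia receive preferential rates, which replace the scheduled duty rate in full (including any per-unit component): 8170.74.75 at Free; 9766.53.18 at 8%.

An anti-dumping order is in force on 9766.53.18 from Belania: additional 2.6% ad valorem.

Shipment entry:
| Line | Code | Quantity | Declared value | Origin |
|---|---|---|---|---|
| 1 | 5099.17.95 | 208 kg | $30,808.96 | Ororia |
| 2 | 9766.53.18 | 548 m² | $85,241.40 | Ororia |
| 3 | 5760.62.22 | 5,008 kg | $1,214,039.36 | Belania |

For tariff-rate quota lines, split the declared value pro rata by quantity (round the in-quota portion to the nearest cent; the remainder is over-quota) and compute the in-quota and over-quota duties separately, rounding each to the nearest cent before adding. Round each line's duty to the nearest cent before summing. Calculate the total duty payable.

Line 1 (5099.17.95, Ororia, 208 kg, $30,808.96):
Base rate for 5099.17.95 is $5.62/kg.
Origin Ororia is the FTA partner but 5099.17.95 is not on the preference list; base rate stands.
Duty = 208 × $5.62 = $1,168.96.
Line 2 (9766.53.18, Ororia, 548 m², $85,241.40):
Base rate for 9766.53.18 is 12.5%.
Origin Ororia qualifies under the Astena–Ororia agreement and 9766.53.18 is covered: preferential rate 8% applies instead.
The additional-duty order on 9766.53.18 targets Belania, not Ororia; it does not apply.
Duty = $85,241.40 × 8% = $6,819.31.
Line 3 (5760.62.22, Belania, 5,008 kg, $1,214,039.36):
Code 5760.62.22 is under a tariff-rate quota (threshold 2,980 kg). In-quota: 2,980 kg at 3.5%; over-quota: 2,028 kg at 28.5%.
Pro-rata value split: in-quota = $1,214,039.36 × 2,980/5,008 = $722,411.60; over-quota = $1,214,039.36 − $722,411.60 = $491,627.76.
In-quota duty = $722,411.60 × 3.5% = $25,284.41. Over-quota duty = $491,627.76 × 28.5% = $140,113.91.
Line duty = $25,284.41 + $140,113.91 = $165,398.32.
Total = $1,168.96 + $6,819.31 + $165,398.32 = $173,386.59.

$173,386.59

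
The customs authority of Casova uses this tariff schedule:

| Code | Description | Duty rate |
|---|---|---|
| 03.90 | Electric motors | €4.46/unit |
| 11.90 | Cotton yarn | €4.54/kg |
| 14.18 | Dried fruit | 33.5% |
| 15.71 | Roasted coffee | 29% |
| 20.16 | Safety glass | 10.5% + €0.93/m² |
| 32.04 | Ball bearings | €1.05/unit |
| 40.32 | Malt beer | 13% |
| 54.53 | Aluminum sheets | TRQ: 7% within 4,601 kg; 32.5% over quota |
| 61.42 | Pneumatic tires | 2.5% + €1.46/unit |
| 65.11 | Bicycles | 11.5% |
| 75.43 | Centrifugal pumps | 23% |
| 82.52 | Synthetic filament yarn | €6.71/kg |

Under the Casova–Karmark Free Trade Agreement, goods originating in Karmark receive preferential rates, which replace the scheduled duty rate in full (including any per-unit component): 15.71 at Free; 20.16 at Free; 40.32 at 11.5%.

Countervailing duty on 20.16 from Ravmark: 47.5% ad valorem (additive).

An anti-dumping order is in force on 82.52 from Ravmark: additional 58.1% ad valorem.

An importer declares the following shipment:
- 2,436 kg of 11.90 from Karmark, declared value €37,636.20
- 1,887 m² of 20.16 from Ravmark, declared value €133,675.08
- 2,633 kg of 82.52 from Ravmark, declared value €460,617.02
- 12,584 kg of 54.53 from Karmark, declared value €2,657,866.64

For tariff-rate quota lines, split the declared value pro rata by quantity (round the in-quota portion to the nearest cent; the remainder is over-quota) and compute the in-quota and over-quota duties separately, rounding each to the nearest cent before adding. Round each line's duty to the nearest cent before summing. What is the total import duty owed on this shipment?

€991,635.28

Line 1 (11.90, Karmark, 2,436 kg, €37,636.20):
Base rate for 11.90 is €4.54/kg.
Origin Karmark is the FTA partner but 11.90 is not on the preference list; base rate stands.
Duty = 2,436 × €4.54 = €11,059.44.
Line 2 (20.16, Ravmark, 1,887 m², €133,675.08):
Base rate for 20.16 is 10.5% + €0.93/m².
20.16 has an FTA preferential rate, but origin Ravmark is not Karmark; base rate stands.
Additional duty on 20.16 from Ravmark: +47.5%. Applied ad valorem rate: 10.5% + 47.5% = 58%.
Duty = €133,675.08 × 58% + 1,887 × €0.93 = €79,286.46.
Line 3 (82.52, Ravmark, 2,633 kg, €460,617.02):
Base rate for 82.52 is €6.71/kg.
Additional duty on 82.52 from Ravmark: +58.1% ad valorem. Applied ad valorem rate = 58.1%.
Duty = €460,617.02 × 58.1% + 2,633 × €6.71 = €285,285.92.
Line 4 (54.53, Karmark, 12,584 kg, €2,657,866.64):
Code 54.53 is under a tariff-rate quota (threshold 4,601 kg). In-quota: 4,601 kg at 7%; over-quota: 7,983 kg at 32.5%.
Pro-rata value split: in-quota = €2,657,866.64 × 4,601/12,584 = €971,777.21; over-quota = €2,657,866.64 − €971,777.21 = €1,686,089.43.
In-quota duty = €971,777.21 × 7% = €68,024.40. Over-quota duty = €1,686,089.43 × 32.5% = €547,979.06.
Line duty = €68,024.40 + €547,979.06 = €616,003.46.
Total = €11,059.44 + €79,286.46 + €285,285.92 + €616,003.46 = €991,635.28.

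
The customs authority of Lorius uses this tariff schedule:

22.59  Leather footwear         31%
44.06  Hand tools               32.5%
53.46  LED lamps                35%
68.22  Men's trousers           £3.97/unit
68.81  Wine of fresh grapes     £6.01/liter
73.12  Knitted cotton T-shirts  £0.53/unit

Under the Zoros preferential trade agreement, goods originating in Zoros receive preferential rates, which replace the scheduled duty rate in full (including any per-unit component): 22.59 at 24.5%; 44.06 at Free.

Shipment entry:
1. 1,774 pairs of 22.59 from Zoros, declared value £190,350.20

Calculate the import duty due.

Line 1 (22.59, Zoros, 1,774 pairs, £190,350.20):
Base rate for 22.59 is 31%.
Origin Zoros qualifies under the Lorius–Zoros agreement and 22.59 is covered: preferential rate 24.5% applies instead.
Duty = £190,350.20 × 24.5% = £46,635.80.

£46,635.80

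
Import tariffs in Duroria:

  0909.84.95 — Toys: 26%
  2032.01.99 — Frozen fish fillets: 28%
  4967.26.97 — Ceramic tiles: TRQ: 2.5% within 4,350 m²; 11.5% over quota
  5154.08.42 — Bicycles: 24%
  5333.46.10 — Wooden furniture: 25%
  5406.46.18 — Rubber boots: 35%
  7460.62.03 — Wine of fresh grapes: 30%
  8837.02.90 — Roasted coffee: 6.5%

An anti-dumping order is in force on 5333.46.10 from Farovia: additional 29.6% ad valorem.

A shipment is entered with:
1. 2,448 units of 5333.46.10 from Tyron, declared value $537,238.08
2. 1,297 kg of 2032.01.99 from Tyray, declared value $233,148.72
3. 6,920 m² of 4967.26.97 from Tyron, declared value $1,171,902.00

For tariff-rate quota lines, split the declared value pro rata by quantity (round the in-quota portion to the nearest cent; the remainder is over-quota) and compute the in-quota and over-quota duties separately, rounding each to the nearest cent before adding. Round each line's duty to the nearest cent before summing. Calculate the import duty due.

$268,059.36

Line 1 (5333.46.10, Tyron, 2,448 units, $537,238.08):
Base rate for 5333.46.10 is 25%.
The additional-duty order on 5333.46.10 targets Farovia, not Tyron; it does not apply.
Duty = $537,238.08 × 25% = $134,309.52.
Line 2 (2032.01.99, Tyray, 1,297 kg, $233,148.72):
Base rate for 2032.01.99 is 28%.
Duty = $233,148.72 × 28% = $65,281.64.
Line 3 (4967.26.97, Tyron, 6,920 m², $1,171,902.00):
Code 4967.26.97 is under a tariff-rate quota (threshold 4,350 m²). In-quota: 4,350 m² at 2.5%; over-quota: 2,570 m² at 11.5%.
Pro-rata value split: in-quota = $1,171,902.00 × 4,350/6,920 = $736,672.50; over-quota = $1,171,902.00 − $736,672.50 = $435,229.50.
In-quota duty = $736,672.50 × 2.5% = $18,416.81. Over-quota duty = $435,229.50 × 11.5% = $50,051.39.
Line duty = $18,416.81 + $50,051.39 = $68,468.20.
Total = $134,309.52 + $65,281.64 + $68,468.20 = $268,059.36.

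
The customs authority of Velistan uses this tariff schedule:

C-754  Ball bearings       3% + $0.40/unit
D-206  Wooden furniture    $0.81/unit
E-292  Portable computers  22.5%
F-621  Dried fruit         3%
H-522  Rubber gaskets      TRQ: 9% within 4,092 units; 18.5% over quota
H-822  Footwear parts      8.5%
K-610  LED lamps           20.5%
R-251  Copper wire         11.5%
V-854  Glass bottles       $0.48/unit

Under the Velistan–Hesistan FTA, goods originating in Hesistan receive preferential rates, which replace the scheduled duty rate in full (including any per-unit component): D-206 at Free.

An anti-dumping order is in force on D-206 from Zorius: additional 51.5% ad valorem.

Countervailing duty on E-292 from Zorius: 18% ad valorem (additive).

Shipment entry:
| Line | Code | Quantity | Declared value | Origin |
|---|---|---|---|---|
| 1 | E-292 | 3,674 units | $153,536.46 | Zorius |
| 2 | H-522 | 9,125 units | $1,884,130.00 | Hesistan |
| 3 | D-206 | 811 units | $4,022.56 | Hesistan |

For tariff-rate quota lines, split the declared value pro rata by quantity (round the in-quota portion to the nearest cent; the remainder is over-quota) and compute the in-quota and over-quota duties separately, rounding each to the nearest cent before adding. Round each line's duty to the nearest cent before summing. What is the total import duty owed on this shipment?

Line 1 (E-292, Zorius, 3,674 units, $153,536.46):
Base rate for E-292 is 22.5%.
Additional duty on E-292 from Zorius: +18%. Applied ad valorem rate: 22.5% + 18% = 40.5%.
Duty = $153,536.46 × 40.5% = $62,182.27.
Line 2 (H-522, Hesistan, 9,125 units, $1,884,130.00):
Code H-522 is under a tariff-rate quota (threshold 4,092 units). In-quota: 4,092 units at 9%; over-quota: 5,033 units at 18.5%.
Pro-rata value split: in-quota = $1,884,130.00 × 4,092/9,125 = $844,916.16; over-quota = $1,884,130.00 − $844,916.16 = $1,039,213.84.
In-quota duty = $844,916.16 × 9% = $76,042.45. Over-quota duty = $1,039,213.84 × 18.5% = $192,254.56.
Line duty = $76,042.45 + $192,254.56 = $268,297.01.
Line 3 (D-206, Hesistan, 811 units, $4,022.56):
Base rate for D-206 is $0.81/unit.
Origin Hesistan qualifies under the Velistan–Hesistan agreement and D-206 is covered: preferential rate Free applies instead.
The additional-duty order on D-206 targets Zorius, not Hesistan; it does not apply.
Duty = $4,022.56 × 0% = $0.00.
Total = $62,182.27 + $268,297.01 + $0.00 = $330,479.28.

$330,479.28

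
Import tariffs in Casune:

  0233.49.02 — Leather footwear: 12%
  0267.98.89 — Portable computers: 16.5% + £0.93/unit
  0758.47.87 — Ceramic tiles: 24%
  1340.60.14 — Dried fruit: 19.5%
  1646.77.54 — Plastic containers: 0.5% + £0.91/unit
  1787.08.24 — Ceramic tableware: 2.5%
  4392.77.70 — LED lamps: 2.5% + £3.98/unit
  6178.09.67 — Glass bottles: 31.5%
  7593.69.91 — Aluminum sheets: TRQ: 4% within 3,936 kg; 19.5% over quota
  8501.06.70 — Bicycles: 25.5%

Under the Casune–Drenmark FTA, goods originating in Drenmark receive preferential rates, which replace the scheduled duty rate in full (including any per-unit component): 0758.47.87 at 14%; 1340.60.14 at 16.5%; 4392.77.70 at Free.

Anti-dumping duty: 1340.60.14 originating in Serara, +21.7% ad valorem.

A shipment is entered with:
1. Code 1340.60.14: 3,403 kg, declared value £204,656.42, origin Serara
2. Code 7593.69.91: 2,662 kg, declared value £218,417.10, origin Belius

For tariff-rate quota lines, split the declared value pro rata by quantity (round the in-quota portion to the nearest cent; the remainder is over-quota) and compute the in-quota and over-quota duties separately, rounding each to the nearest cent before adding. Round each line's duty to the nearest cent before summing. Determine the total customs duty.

£93,055.13

Line 1 (1340.60.14, Serara, 3,403 kg, £204,656.42):
Base rate for 1340.60.14 is 19.5%.
1340.60.14 has an FTA preferential rate, but origin Serara is not Drenmark; base rate stands.
Additional duty on 1340.60.14 from Serara: +21.7%. Applied ad valorem rate: 19.5% + 21.7% = 41.2%.
Duty = £204,656.42 × 41.2% = £84,318.45.
Line 2 (7593.69.91, Belius, 2,662 kg, £218,417.10):
Code 7593.69.91 is under a tariff-rate quota (threshold 3,936 kg). Quantity 2,662 kg is within the quota, so the in-quota rate 4% applies to the full value.
Duty = £218,417.10 × 4% = £8,736.68.
Total = £84,318.45 + £8,736.68 = £93,055.13.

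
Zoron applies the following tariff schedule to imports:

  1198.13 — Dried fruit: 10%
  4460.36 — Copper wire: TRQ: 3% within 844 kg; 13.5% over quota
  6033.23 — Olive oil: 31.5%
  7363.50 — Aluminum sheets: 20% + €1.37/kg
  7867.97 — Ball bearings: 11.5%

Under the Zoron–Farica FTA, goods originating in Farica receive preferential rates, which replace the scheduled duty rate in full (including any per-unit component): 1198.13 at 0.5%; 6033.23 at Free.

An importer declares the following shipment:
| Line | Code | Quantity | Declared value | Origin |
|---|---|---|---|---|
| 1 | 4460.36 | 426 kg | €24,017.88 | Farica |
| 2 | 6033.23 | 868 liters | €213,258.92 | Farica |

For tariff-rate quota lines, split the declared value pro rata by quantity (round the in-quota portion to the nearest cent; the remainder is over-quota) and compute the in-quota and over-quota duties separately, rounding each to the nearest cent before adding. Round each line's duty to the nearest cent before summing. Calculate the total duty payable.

Line 1 (4460.36, Farica, 426 kg, €24,017.88):
Code 4460.36 is under a tariff-rate quota (threshold 844 kg). Quantity 426 kg is within the quota, so the in-quota rate 3% applies to the full value.
Duty = €24,017.88 × 3% = €720.54.
Line 2 (6033.23, Farica, 868 liters, €213,258.92):
Base rate for 6033.23 is 31.5%.
Origin Farica qualifies under the Zoron–Farica agreement and 6033.23 is covered: preferential rate Free applies instead.
Duty = €213,258.92 × 0% = €0.00.
Total = €720.54 + €0.00 = €720.54.

€720.54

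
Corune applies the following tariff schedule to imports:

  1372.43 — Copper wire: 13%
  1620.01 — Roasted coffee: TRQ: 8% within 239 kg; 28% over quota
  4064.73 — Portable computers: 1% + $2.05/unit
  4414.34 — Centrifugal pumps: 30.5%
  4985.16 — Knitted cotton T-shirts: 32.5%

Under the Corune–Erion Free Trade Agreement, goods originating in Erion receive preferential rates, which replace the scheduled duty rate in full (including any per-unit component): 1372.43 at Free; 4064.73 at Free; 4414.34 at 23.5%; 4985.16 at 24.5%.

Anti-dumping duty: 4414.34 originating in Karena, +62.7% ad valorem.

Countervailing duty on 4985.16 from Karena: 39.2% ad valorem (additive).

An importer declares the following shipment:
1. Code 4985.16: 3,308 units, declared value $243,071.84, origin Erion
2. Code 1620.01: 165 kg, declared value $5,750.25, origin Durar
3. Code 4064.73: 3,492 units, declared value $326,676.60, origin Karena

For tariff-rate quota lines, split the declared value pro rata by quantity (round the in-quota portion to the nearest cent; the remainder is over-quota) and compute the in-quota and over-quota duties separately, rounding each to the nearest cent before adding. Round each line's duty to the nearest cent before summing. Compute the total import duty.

Line 1 (4985.16, Erion, 3,308 units, $243,071.84):
Base rate for 4985.16 is 32.5%.
Origin Erion qualifies under the Corune–Erion agreement and 4985.16 is covered: preferential rate 24.5% applies instead.
The additional-duty order on 4985.16 targets Karena, not Erion; it does not apply.
Duty = $243,071.84 × 24.5% = $59,552.60.
Line 2 (1620.01, Durar, 165 kg, $5,750.25):
Code 1620.01 is under a tariff-rate quota (threshold 239 kg). Quantity 165 kg is within the quota, so the in-quota rate 8% applies to the full value.
Duty = $5,750.25 × 8% = $460.02.
Line 3 (4064.73, Karena, 3,492 units, $326,676.60):
Base rate for 4064.73 is 1% + $2.05/unit.
4064.73 has an FTA preferential rate, but origin Karena is not Erion; base rate stands.
Duty = $326,676.60 × 1% + 3,492 × $2.05 = $10,425.37.
Total = $59,552.60 + $460.02 + $10,425.37 = $70,437.99.

$70,437.99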